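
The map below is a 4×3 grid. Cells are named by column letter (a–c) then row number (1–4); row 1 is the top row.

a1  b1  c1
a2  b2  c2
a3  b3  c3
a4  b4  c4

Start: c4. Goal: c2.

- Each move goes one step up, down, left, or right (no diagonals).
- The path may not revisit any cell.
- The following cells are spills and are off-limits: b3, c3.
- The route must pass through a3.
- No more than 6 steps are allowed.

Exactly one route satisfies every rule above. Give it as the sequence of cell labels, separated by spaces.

The 6-move cap with required stops at a3 leaves no slack for detours.
Route from c4: left 2 to a4, up 2 to a2, right 2 to c2 — 6 moves in all.
Check: all required cells visited; 6 ≤ 6 moves.

c4 b4 a4 a3 a2 b2 c2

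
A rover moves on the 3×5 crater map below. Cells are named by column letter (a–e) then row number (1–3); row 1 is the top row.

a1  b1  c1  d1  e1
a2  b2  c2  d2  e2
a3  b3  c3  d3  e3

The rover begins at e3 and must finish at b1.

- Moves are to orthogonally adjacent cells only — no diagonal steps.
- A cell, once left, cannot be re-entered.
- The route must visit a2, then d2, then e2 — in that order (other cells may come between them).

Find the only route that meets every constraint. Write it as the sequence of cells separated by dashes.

The waypoints must appear in the order a2, d2, e2, with no cell reused.
Route from e3: left 4 to a3, up 1 to a2, right 4 to e2, up 1 to e1, left 3 to b1 — 13 moves in all.
Check: order respected (a2 at step 5, d2 at step 8, e2 at step 9).

e3 - d3 - c3 - b3 - a3 - a2 - b2 - c2 - d2 - e2 - e1 - d1 - c1 - b1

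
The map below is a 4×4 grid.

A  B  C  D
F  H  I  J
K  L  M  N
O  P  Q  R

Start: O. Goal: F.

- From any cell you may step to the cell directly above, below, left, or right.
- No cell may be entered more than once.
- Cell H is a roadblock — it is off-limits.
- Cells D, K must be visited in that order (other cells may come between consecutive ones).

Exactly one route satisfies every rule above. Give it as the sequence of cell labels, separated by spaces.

O P Q R N J D C I M L K F

The waypoints must appear in the order D, K, with no cell reused.
Route from O: 3× right (reaching R), 3× up (reaching D), left to C, 2× down (reaching M), 2× left (reaching K), up to F — 12 moves in all.
Check: order respected (D at step 6, K at step 11).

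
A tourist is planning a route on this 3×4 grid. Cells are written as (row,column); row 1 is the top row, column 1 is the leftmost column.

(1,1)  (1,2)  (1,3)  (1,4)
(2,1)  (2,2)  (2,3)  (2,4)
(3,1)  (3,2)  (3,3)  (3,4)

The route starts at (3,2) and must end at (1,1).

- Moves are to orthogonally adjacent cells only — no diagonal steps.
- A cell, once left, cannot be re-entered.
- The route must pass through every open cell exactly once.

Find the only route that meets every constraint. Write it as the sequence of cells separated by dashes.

Need to visit all 12 open cells exactly once, starting at (3,2) and ending at (1,1).
Cell (1,4) has only two open neighbours ((2,4) and (1,3)), so the path must pass straight through it: one of those is the cell it's entered from and the other is where it exits.
Route from (3,2): left 1 to (3,1), up 1 to (2,1), right 2 to (2,3), down 1 to (3,3), right 1 to (3,4), up 2 to (1,4), left 3 to (1,1) — 11 moves in all.
Check: all 12 open cells covered.

(3,2) - (3,1) - (2,1) - (2,2) - (2,3) - (3,3) - (3,4) - (2,4) - (1,4) - (1,3) - (1,2) - (1,1)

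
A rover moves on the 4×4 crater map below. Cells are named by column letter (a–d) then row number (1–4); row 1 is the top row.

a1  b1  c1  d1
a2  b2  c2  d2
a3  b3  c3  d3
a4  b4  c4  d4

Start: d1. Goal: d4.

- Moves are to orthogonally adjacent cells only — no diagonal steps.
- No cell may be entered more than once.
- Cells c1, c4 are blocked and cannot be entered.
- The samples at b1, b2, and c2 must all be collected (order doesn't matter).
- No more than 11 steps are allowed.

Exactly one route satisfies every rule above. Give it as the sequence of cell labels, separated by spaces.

The budget equals the shortest possible length, so every move has to be on a shortest route through the required cells.
Route from d1: down to d2, 2× left (reaching b2), up to b1, left to a1, 2× down (reaching a3), 3× right (reaching d3), down to d4 — 11 moves in all.
Check: all required cells visited; 11 ≤ 11 moves.

d1 d2 c2 b2 b1 a1 a2 a3 b3 c3 d3 d4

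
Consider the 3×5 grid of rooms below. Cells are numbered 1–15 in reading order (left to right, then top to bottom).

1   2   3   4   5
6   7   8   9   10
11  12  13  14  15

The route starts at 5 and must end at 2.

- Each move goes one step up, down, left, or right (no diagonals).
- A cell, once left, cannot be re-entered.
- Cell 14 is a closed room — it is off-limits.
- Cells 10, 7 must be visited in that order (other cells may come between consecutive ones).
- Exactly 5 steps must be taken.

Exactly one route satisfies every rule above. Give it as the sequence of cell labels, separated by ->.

The waypoints must appear in the order 10, 7, with no cell reused.
Route from 5: down to 10, 3× left (reaching 7), up to 2 — 5 moves in all.
Check: order respected (10 at step 1, 7 at step 4); 5 moves as required.

5 -> 10 -> 9 -> 8 -> 7 -> 2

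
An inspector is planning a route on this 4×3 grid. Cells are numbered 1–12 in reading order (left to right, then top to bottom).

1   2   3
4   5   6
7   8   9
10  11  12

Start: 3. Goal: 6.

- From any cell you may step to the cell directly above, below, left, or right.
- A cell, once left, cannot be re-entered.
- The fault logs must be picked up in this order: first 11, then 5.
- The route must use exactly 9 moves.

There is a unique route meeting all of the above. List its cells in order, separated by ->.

The waypoints must appear in the order 11, 5, with no cell reused.
Route from 3: left 2 to 1, down 3 to 10, right 1 to 11, up 2 to 5, right 1 to 6 — 9 moves in all.
Check: order respected (11 at step 6, 5 at step 8); 9 moves as required.

3 -> 2 -> 1 -> 4 -> 7 -> 10 -> 11 -> 8 -> 5 -> 6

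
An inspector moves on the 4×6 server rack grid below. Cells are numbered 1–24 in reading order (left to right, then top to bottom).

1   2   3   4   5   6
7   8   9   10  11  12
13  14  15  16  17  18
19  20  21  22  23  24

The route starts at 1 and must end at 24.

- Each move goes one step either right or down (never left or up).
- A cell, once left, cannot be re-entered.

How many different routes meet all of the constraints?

56

A right/down-only route from 1 to 24 makes exactly 3 down-moves and 5 right-moves in some order.
With no other constraints that would be C(8,3) = 56 routes.
That gives 56 routes.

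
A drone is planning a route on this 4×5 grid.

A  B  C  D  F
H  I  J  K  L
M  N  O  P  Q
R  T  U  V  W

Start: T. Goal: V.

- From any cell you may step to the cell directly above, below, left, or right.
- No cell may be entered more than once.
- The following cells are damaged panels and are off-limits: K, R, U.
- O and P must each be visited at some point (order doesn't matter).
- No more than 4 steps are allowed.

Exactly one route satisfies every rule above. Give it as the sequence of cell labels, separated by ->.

T -> N -> O -> P -> V

Any route must reach O and P and still end at V within 4 moves, so the order of the required stops is forced.
Route from T: up 1 to N, right 2 to P, down 1 to V — 4 moves in all.
Check: all required cells visited; 4 ≤ 4 moves.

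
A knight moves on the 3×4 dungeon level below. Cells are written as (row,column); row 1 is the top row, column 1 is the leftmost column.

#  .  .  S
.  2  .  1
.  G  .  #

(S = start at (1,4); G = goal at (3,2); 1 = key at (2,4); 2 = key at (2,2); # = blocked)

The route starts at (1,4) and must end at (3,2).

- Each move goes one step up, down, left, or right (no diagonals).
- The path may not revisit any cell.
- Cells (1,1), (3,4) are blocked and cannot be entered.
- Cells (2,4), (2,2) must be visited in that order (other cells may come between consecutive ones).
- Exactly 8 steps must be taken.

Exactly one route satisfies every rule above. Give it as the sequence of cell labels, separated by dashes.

The waypoints must appear in the order (2,4), (2,2), with no cell reused.
Route from (1,4): down 1 to (2,4), left 1 to (2,3), up 1 to (1,3), left 1 to (1,2), down 1 to (2,2), left 1 to (2,1), down 1 to (3,1), right 1 to (3,2) — 8 moves in all.
Check: order respected (1 at step 1, 2 at step 5); 8 moves as required.

(1,4) - (2,4) - (2,3) - (1,3) - (1,2) - (2,2) - (2,1) - (3,1) - (3,2)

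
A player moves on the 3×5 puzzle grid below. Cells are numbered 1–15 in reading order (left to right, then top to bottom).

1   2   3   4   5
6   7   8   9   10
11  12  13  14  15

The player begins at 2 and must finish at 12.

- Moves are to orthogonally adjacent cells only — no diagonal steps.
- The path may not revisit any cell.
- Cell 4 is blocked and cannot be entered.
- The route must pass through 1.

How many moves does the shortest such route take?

4

Any route passes through 1 somewhere between 2 and 12. Summing Manhattan distances along the two legs (2 → 1 → 12) gives a lower bound of 1 + 3 = 4 moves.
A route of 4 moves achieves this: 2 → 1 → 6 → 11 → 12.
Since 4 matches the lower bound, it is optimal.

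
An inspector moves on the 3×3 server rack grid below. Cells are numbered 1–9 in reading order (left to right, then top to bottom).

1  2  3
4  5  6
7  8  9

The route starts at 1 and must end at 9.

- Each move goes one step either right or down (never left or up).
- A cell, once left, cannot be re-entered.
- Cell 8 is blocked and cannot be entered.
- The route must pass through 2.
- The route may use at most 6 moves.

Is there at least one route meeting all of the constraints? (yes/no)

One route that works: 1 → 2 → 5 → 6 → 9.

yes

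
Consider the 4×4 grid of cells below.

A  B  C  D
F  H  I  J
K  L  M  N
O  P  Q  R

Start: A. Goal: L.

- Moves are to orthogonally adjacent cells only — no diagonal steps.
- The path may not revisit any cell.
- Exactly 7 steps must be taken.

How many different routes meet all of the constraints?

Need simple routes of exactly 7 moves from A to L (Manhattan distance 3, so 2 moves are spent on a detour and 2 undoing it).
Branch systematically from the start, pruning whenever the remaining move budget drops below the Manhattan distance to L or differs from it in parity. Grouping the completions by first move — via F: 4; via B: 9 — and summing: 4 + 9 = 13.
That gives 13 routes.

13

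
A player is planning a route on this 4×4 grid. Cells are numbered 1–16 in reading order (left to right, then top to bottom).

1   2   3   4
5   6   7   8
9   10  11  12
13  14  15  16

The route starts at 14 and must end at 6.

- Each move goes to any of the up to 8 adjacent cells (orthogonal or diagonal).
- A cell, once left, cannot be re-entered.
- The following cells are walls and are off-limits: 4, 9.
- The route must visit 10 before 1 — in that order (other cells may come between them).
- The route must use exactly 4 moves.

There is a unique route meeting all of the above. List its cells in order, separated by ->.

The waypoints must appear in the order 10, 1, with no cell reused.
Route from 14: up to 10, up-left to 5, up to 1, down-right to 6 — 4 moves in all.
Check: order respected (10 at step 1, 1 at step 3); 4 moves as required.

14 -> 10 -> 5 -> 1 -> 6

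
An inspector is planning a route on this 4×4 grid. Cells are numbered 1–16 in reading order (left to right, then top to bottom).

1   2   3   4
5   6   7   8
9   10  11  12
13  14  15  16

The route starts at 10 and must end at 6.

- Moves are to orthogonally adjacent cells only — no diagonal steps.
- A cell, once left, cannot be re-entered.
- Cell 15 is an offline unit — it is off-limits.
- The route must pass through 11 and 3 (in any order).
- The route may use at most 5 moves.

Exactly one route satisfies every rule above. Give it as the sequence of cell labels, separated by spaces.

The 5-move cap with required stops at 11, 3 leaves no slack for detours.
Route from 10: right to 11, 2× up (reaching 3), left to 2, down to 6 — 5 moves in all.
Check: all required cells visited; 5 ≤ 5 moves.

10 11 7 3 2 6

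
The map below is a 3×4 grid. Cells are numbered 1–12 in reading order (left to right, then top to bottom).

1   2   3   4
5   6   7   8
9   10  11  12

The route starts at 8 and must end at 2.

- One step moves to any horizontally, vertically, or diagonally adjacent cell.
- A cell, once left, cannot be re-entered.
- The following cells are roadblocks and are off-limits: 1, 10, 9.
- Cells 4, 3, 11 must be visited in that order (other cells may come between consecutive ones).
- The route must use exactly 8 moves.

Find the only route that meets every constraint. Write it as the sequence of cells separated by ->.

8 -> 4 -> 3 -> 7 -> 12 -> 11 -> 6 -> 5 -> 2

The waypoints must appear in the order 4, 3, 11, with no cell reused.
Route from 8: up 1 to 4, left 1 to 3, down 1 to 7, down-right 1 to 12, left 1 to 11, up-left 1 to 6, left 1 to 5, up-right 1 to 2 — 8 moves in all.
Check: order respected (4 at step 1, 3 at step 2, 11 at step 5); 8 moves as required.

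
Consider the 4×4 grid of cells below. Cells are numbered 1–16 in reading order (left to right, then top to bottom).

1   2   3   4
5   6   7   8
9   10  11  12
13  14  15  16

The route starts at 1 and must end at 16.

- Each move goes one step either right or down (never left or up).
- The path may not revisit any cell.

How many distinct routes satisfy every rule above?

A right/down-only route from 1 to 16 makes exactly 3 down-moves and 3 right-moves in some order.
With no other constraints that would be C(6,3) = 20 routes.
That gives 20 routes.

20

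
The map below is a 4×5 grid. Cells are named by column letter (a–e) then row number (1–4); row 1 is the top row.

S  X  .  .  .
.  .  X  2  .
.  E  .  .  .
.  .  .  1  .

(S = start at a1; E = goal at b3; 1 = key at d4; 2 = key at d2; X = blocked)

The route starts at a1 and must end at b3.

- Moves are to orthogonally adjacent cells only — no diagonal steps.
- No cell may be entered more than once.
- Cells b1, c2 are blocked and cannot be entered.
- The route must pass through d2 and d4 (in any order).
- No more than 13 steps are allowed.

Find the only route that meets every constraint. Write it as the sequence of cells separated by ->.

Any route must reach d2 and d4 and still end at b3 within 13 moves, so the order of the required stops is forced.
Route from a1: 3× down (reaching a4), 4× right (reaching e4), 2× up (reaching e2), left to d2, down to d3, 2× left (reaching b3) — 13 moves in all.
Check: all required cells visited; 13 ≤ 13 moves.

a1 -> a2 -> a3 -> a4 -> b4 -> c4 -> d4 -> e4 -> e3 -> e2 -> d2 -> d3 -> c3 -> b3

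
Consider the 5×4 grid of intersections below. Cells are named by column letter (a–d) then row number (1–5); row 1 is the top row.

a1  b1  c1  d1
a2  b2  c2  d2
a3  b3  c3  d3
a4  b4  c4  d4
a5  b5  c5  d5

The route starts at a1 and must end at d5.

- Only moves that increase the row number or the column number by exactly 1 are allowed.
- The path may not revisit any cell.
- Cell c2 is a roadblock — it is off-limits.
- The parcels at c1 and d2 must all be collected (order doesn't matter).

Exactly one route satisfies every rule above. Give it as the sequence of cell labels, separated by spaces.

a1 b1 c1 d1 d2 d3 d4 d5

Moves only go right or down, so the column and row indices never decrease.
Route from a1: right 3 to d1, down 4 to d5 — 7 moves in all.
Check: all required cells visited.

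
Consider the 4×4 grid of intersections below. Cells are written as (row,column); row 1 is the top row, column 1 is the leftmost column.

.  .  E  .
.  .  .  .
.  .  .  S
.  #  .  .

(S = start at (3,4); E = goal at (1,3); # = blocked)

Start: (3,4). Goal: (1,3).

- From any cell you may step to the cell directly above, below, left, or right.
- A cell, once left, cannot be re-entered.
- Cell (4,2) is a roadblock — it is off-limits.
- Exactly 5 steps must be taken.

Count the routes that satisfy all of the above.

Need simple routes of exactly 5 moves from (3,4) to (1,3) (Manhattan distance 3, so 1 moves are spent on a detour and 1 undoing it).
Enumerating: (3,4) (2,4) (2,3) (2,2) (1,2) (1,3) | (3,4) (4,4) (4,3) (3,3) (2,3) (1,3) | (3,4) (3,3) (2,3) (2,2) (1,2) (1,3) | (3,4) (3,3) (2,3) (2,4) (1,4) (1,3) | (3,4) (3,3) (3,2) (2,2) (1,2) (1,3) | (3,4) (3,3) (3,2) (2,2) (2,3) (1,3).
That gives 6 routes.

6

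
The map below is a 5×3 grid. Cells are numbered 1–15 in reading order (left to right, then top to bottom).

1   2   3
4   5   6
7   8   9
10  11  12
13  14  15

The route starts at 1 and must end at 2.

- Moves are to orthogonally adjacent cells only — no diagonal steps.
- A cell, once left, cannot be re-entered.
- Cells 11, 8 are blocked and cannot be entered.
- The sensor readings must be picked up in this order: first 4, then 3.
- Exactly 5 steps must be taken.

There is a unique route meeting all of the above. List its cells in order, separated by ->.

The waypoints must appear in the order 4, 3, with no cell reused.
Route from 1: down 1 to 4, right 2 to 6, up 1 to 3, left 1 to 2 — 5 moves in all.
Check: order respected (4 at step 1, 3 at step 4); 5 moves as required.

1 -> 4 -> 5 -> 6 -> 3 -> 2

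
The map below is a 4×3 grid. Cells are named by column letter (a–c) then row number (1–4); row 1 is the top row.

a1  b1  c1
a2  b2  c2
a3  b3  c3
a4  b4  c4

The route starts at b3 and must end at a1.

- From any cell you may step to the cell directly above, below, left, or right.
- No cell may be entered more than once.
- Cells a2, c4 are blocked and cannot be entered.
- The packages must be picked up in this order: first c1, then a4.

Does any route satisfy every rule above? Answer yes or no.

Every way from a4 onward to a1 runs back through b3, which the route has already used — so it cannot be completed without a revisit.

no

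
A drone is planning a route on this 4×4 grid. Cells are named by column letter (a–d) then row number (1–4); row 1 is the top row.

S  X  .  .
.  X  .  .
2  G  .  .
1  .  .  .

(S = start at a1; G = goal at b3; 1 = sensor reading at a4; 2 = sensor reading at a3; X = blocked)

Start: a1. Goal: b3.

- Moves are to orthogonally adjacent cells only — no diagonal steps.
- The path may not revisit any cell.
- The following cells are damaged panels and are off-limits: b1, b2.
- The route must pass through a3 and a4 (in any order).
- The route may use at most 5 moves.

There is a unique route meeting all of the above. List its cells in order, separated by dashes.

The budget equals the shortest possible length, so every move has to be on a shortest route through the required cells.
Route from a1: 3× down (reaching a4), right to b4, up to b3 — 5 moves in all.
Check: all required cells visited; 5 ≤ 5 moves.

a1 - a2 - a3 - a4 - b4 - b3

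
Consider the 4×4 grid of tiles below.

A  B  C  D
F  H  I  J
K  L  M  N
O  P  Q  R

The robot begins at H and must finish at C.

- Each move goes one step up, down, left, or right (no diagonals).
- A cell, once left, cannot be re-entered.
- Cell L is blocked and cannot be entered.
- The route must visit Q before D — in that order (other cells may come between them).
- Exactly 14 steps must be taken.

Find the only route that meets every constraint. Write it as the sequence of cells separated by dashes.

The waypoints must appear in the order Q, D, with no cell reused.
Route from H: up to B, left to A, 3× down (reaching O), 3× right (reaching R), up to N, left to M, up to I, right to J, up to D, left to C — 14 moves in all.
Check: order respected (Q at step 7, D at step 13); 14 moves as required.

H - B - A - F - K - O - P - Q - R - N - M - I - J - D - C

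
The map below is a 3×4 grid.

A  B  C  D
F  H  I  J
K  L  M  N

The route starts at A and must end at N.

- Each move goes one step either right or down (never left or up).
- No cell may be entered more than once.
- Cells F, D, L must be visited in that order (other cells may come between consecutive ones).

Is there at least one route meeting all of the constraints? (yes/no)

D lies above F, so going from F to D would need an upward move — but moves only go right/down, so F cannot be visited before D.

no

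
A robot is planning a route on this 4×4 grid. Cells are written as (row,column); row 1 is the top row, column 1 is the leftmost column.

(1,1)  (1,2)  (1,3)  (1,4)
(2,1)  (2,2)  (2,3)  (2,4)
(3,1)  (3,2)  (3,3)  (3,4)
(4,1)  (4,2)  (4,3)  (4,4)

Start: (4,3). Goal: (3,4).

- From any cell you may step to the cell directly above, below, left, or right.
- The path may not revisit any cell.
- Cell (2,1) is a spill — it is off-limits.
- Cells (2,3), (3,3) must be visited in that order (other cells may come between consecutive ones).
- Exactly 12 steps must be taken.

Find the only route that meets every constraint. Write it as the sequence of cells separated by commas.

(4,3), (4,2), (4,1), (3,1), (3,2), (2,2), (1,2), (1,3), (1,4), (2,4), (2,3), (3,3), (3,4)

The waypoints must appear in the order (2,3), (3,3), with no cell reused.
Route from (4,3): 2× left (reaching (4,1)), up to (3,1), right to (3,2), 2× up (reaching (1,2)), 2× right (reaching (1,4)), down to (2,4), left to (2,3), down to (3,3), right to (3,4) — 12 moves in all.
Check: order respected ((2,3) at step 10, (3,3) at step 11); 12 moves as required.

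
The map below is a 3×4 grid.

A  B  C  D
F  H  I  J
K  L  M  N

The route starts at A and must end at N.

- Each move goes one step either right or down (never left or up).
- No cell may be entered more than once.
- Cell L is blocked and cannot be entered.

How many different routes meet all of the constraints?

A right/down-only route from A to N makes exactly 2 down-moves and 3 right-moves in some order.
With no other constraints that would be C(5,2) = 10 routes.
Subtract routes through each blocked cell (inclusion–exclusion for overlaps): − through L: 3 → 7.
That gives 7 routes.

7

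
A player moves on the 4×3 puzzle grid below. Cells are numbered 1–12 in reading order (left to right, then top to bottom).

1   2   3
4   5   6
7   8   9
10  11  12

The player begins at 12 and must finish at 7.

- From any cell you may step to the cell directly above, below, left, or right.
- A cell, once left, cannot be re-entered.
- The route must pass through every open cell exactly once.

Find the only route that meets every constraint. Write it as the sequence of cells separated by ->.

Need to visit all 12 open cells exactly once, starting at 12 and ending at 7.
Cell 3 has only two open neighbours (6 and 2), so the path must pass straight through it: one of those is the cell it's entered from and the other is where it exits.
Route from 12: up 3 to 3, left 2 to 1, down 1 to 4, right 1 to 5, down 2 to 11, left 1 to 10, up 1 to 7 — 11 moves in all.
Check: all 12 open cells covered.

12 -> 9 -> 6 -> 3 -> 2 -> 1 -> 4 -> 5 -> 8 -> 11 -> 10 -> 7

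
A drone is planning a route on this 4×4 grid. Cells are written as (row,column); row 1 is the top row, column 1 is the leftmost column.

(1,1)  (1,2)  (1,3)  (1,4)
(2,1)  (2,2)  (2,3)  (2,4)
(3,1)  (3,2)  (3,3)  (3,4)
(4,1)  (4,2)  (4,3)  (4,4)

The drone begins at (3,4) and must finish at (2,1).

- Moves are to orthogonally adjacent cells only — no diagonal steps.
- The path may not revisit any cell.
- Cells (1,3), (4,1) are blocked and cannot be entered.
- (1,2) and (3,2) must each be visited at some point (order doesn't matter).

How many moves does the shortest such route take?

Any route passes through (1,2) and (3,2) in some order between (3,4) and (2,1). Summing Manhattan distances along each leg and taking the cheapest ordering ((3,4) → (3,2) → (1,2) → (2,1)) gives a lower bound of 2 + 2 + 2 = 6 moves.
A route of 6 moves achieves this: (3,4) → (3,3) → (3,2) → (2,2) → (1,2) → (1,1) → (2,1).
Since 6 matches the lower bound, it is optimal.

6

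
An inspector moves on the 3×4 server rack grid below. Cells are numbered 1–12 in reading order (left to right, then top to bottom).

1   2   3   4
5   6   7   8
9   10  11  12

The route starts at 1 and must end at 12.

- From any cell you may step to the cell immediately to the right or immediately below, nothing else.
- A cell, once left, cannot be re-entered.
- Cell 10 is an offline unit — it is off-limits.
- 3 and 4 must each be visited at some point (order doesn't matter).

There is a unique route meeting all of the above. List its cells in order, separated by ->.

1 -> 2 -> 3 -> 4 -> 8 -> 12

Moves only go right or down, so the column and row indices never decrease.
Route from 1: right 3 to 4, down 2 to 12 — 5 moves in all.
Check: all required cells visited.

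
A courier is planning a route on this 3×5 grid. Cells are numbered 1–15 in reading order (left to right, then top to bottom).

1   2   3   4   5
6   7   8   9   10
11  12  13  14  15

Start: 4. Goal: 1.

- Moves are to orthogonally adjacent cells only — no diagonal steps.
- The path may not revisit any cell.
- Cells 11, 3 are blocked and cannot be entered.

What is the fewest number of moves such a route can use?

5

The Manhattan distance from 4 to 1 is |1−1| + |4−1| = 3, so at least 3 moves are needed.
That bound ignores the blocked cells. Measuring each leg by the fewest moves that actually steer around them (4→1: 5) raises the lower bound to 5.
A route of 5 moves exists: 4 → 9 → 8 → 7 → 2 → 1.
Since 5 matches that lower bound, it is optimal.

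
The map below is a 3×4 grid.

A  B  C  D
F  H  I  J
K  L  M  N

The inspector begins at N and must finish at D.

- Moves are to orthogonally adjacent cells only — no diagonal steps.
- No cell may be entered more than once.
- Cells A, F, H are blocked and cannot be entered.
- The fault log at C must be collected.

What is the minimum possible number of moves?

4

Any route passes through C somewhere between N and D. Summing Manhattan distances along the two legs (N → C → D) gives a lower bound of 3 + 1 = 4 moves.
A route of 4 moves achieves this: N → J → I → C → D.
Since 4 matches the lower bound, it is optimal.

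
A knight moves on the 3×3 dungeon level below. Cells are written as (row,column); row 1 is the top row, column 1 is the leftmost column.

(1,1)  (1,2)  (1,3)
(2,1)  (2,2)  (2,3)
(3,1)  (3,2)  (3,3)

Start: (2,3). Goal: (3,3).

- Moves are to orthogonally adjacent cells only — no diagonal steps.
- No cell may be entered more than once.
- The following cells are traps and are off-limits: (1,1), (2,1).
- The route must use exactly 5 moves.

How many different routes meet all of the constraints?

Need simple routes of exactly 5 moves from (2,3) to (3,3) (Manhattan distance 1, so 2 moves are spent on a detour and 2 undoing it).
Enumerating: (2,3) (1,3) (1,2) (2,2) (3,2) (3,3).
That gives 1 route.

1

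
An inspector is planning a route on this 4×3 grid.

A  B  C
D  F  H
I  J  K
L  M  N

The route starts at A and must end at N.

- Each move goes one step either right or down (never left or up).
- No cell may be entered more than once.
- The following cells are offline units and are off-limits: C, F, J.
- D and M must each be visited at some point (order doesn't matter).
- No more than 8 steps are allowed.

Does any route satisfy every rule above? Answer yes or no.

One route that works: A → D → I → L → M → N.

yes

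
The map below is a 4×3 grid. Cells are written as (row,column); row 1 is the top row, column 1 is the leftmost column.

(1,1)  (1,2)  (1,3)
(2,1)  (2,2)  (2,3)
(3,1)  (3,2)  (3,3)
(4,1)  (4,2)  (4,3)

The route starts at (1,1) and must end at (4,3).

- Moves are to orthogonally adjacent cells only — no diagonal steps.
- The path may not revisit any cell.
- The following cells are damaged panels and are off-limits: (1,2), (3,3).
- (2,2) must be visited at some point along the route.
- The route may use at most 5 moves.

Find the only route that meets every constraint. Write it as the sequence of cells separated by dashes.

The budget equals the shortest possible length, so every move has to be on a shortest route through the required cells.
Route from (1,1): down to (2,1), right to (2,2), 2× down (reaching (4,2)), right to (4,3) — 5 moves in all.
Check: all required cells visited; 5 ≤ 5 moves.

(1,1) - (2,1) - (2,2) - (3,2) - (4,2) - (4,3)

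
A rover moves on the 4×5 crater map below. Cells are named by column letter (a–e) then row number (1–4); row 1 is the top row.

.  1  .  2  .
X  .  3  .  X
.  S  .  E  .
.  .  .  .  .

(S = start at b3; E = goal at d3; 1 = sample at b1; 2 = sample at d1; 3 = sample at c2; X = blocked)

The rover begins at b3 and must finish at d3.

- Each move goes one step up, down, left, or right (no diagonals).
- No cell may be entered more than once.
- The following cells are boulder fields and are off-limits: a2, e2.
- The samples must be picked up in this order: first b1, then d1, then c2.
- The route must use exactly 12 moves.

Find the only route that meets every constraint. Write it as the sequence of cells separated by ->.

b3 -> b2 -> b1 -> c1 -> d1 -> d2 -> c2 -> c3 -> c4 -> d4 -> e4 -> e3 -> d3

The waypoints must appear in the order b1, d1, c2, with no cell reused.
Route from b3: 2× up (reaching b1), 2× right (reaching d1), down to d2, left to c2, 2× down (reaching c4), 2× right (reaching e4), up to e3, left to d3 — 12 moves in all.
Check: order respected (1 at step 2, 2 at step 4, 3 at step 6); 12 moves as required.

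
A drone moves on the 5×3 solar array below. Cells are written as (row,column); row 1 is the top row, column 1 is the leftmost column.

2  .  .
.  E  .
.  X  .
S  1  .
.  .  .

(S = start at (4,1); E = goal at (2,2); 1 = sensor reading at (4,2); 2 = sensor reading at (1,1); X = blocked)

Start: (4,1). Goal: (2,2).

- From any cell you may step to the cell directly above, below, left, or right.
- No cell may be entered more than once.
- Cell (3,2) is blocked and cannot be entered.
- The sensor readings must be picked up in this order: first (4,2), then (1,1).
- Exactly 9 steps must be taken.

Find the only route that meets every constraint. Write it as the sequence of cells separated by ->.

The waypoints must appear in the order (4,2), (1,1), with no cell reused.
Route from (4,1): right 2 to (4,3), up 3 to (1,3), left 2 to (1,1), down 1 to (2,1), right 1 to (2,2) — 9 moves in all.
Check: order respected (1 at step 1, 2 at step 7); 9 moves as required.

(4,1) -> (4,2) -> (4,3) -> (3,3) -> (2,3) -> (1,3) -> (1,2) -> (1,1) -> (2,1) -> (2,2)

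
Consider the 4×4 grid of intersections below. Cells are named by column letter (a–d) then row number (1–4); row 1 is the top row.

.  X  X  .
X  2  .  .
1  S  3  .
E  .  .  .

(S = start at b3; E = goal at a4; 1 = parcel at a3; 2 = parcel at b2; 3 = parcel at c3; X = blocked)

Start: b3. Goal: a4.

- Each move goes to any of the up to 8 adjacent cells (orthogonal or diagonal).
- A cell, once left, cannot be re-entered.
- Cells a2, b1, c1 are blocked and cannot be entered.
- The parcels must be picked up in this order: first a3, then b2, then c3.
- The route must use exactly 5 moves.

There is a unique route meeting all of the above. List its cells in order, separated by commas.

b3, a3, b2, c3, b4, a4

The waypoints must appear in the order a3, b2, c3, with no cell reused.
Route from b3: left 1 to a3, up-right 1 to b2, down-right 1 to c3, down-left 1 to b4, left 1 to a4 — 5 moves in all.
Check: order respected (1 at step 1, 2 at step 2, 3 at step 3); 5 moves as required.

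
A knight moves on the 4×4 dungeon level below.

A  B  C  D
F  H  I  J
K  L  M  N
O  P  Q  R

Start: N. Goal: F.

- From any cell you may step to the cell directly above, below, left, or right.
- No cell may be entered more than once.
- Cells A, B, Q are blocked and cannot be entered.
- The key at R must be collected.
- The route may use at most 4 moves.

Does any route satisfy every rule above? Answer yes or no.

R must be visited but has only one open neighbour (N), and it is neither the start nor the goal — the route would have to enter and leave through N, re-entering it.

no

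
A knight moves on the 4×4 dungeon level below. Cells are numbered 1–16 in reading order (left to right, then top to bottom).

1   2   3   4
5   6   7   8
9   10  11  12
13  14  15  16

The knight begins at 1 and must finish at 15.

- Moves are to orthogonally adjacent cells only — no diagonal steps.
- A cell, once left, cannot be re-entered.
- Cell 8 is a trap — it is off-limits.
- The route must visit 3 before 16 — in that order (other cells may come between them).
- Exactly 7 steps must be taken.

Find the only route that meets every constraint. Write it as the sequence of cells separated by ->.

The waypoints must appear in the order 3, 16, with no cell reused.
Route from 1: 2× right (reaching 3), 2× down (reaching 11), right to 12, down to 16, left to 15 — 7 moves in all.
Check: order respected (3 at step 2, 16 at step 6); 7 moves as required.

1 -> 2 -> 3 -> 7 -> 11 -> 12 -> 16 -> 15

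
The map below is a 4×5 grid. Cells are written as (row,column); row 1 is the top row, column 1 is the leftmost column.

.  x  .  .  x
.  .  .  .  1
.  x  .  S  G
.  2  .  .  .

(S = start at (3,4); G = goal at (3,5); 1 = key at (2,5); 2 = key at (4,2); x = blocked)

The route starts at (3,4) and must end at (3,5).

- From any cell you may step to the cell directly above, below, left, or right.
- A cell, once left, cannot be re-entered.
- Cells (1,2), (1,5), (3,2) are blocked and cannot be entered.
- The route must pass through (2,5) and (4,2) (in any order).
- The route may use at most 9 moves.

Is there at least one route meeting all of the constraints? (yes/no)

no

Exhausting the options from (3,4), every branch either dead-ends against blocked cells, would have to re-enter a cell already used, runs past the 9-move limit, or reaches the goal with a constraint still unmet.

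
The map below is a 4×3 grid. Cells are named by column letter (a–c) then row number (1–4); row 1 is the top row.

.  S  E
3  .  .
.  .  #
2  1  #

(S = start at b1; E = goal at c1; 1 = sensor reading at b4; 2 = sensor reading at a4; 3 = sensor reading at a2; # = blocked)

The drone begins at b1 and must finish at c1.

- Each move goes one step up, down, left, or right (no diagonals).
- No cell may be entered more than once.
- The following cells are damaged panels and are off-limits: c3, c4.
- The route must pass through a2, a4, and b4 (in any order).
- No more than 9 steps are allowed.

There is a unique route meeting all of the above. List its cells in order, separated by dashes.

b1 - a1 - a2 - a3 - a4 - b4 - b3 - b2 - c2 - c1

The 9-move cap with required stops at a2, a4, b4 leaves no slack for detours.
Route from b1: left 1 to a1, down 3 to a4, right 1 to b4, up 2 to b2, right 1 to c2, up 1 to c1 — 9 moves in all.
Check: all required cells visited; 9 ≤ 9 moves.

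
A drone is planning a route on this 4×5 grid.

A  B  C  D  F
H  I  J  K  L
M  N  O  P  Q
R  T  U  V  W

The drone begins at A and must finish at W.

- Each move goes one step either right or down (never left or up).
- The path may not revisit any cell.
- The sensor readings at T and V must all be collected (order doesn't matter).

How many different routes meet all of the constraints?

A right/down-only route from A to W makes exactly 3 down-moves and 4 right-moves in some order.
With no other constraints that would be C(7,3) = 35 routes.
A monotone route can only reach the required cells in the order T, V, so split there and multiply the segment counts: A→T: 4; T→V: 1; V→W: 1; product = 4.
That gives 4 routes.

4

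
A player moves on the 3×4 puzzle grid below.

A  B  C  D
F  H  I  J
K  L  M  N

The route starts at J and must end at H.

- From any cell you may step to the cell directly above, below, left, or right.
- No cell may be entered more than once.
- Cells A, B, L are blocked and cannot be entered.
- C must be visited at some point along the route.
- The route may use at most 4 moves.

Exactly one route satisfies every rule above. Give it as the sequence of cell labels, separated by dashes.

J - D - C - I - H

The 4-move cap with required stops at C leaves no slack for detours.
Route from J: up to D, left to C, down to I, left to H — 4 moves in all.
Check: all required cells visited; 4 ≤ 4 moves.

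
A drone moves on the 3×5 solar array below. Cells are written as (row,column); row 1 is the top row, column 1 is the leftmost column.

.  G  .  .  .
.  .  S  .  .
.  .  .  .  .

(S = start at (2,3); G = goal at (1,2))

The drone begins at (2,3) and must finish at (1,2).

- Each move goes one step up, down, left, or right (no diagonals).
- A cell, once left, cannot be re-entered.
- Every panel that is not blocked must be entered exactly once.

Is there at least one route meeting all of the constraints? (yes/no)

no

Colour the cells like a checkerboard: each orthogonal step flips colour, so a Hamiltonian route alternates colours. Here there are 8 cells of one colour and 7 of the other, with start on the same colour as the goal — the counts and endpoints can't be arranged into an alternating sequence of length 15, so no Hamiltonian route exists.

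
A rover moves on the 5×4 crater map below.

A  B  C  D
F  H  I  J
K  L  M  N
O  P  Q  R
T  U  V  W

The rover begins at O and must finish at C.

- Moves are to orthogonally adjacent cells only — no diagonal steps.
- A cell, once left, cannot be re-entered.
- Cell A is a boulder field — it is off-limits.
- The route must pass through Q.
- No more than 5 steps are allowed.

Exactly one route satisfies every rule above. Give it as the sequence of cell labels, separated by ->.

The budget equals the shortest possible length, so every move has to be on a shortest route through the required cells.
Route from O: 2× right (reaching Q), 3× up (reaching C) — 5 moves in all.
Check: all required cells visited; 5 ≤ 5 moves.

O -> P -> Q -> M -> I -> C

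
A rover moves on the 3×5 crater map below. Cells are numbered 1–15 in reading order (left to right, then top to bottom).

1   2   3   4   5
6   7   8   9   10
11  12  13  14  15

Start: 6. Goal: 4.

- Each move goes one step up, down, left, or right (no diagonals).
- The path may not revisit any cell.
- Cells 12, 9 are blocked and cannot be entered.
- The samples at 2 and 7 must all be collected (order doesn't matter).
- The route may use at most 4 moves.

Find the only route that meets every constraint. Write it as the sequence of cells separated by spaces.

The 4-move cap with required stops at 2, 7 leaves no slack for detours.
Route from 6: right to 7, up to 2, 2× right (reaching 4) — 4 moves in all.
Check: all required cells visited; 4 ≤ 4 moves.

6 7 2 3 4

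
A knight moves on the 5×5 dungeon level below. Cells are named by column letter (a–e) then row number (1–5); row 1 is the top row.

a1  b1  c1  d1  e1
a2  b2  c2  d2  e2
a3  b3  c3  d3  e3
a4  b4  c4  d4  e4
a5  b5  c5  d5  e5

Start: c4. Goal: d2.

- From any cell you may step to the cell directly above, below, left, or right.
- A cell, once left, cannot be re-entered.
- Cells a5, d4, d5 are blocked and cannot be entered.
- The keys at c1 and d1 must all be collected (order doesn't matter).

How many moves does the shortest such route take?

Any route passes through c1 and d1 in some order between c4 and d2. Summing Manhattan distances along each leg and taking the cheapest ordering (c4 → c1 → d1 → d2) gives a lower bound of 3 + 1 + 1 = 5 moves.
A route of 5 moves achieves this: c4 → c3 → c2 → c1 → d1 → d2.
Since 5 matches the lower bound, it is optimal.

5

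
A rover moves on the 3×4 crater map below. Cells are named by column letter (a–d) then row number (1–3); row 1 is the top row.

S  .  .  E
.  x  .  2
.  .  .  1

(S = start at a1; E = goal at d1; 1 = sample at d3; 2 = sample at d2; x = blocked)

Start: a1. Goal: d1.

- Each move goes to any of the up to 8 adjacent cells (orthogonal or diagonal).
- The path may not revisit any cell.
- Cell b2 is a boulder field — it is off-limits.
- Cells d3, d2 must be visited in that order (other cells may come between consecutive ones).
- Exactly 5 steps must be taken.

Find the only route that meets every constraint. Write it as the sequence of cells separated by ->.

a1 -> b1 -> c2 -> d3 -> d2 -> d1

The waypoints must appear in the order d3, d2, with no cell reused.
Route from a1: right 1 to b1, down-right 2 to d3, up 2 to d1 — 5 moves in all.
Check: order respected (1 at step 3, 2 at step 4); 5 moves as required.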